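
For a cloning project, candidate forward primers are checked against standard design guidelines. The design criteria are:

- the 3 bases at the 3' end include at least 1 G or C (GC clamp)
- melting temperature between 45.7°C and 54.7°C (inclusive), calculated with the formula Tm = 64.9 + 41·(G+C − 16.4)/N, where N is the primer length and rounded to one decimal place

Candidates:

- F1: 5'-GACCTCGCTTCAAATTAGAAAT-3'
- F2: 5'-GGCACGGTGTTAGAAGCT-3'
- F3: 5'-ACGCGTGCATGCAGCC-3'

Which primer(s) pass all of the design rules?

F2 and F3.

F1 (22 nt, A=8 T=6 G=3 C=5): 3' end AAT has 0 G/C, need ≥1 ✗; Tm = 64.9 + 41·(8 − 16.4)/22 = 49.2°C ✓ — fails.
F2 (18 nt, A=4 T=4 G=7 C=3): 3' end GCT has 2 G/C ✓; Tm = 64.9 + 41·(10 − 16.4)/18 = 50.3°C ✓ — passes.
F3 (16 nt, A=3 T=2 G=5 C=6): 3' end GCC has 3 G/C ✓; Tm = 64.9 + 41·(11 − 16.4)/16 = 51.1°C ✓ — passes.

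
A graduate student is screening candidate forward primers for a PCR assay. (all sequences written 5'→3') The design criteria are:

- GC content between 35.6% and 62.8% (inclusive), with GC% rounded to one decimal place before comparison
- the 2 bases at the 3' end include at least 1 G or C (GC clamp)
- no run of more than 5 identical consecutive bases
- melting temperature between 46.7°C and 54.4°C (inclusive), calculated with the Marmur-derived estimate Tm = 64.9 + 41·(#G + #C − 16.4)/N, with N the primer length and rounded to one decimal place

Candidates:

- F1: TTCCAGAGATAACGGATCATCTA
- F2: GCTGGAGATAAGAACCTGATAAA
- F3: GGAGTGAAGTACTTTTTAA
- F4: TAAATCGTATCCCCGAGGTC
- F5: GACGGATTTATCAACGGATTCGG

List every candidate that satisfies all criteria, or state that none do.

F4 only.

F1 (23 nt, A=8 T=6 G=4 C=5): GC 9/23 = 39.1% ✓; 3' end TA has 0 G/C, need ≥1 ✗; longest run = 2 ✓; Tm = 64.9 + 41·(9 − 16.4)/23 = 51.7°C ✓ — fails.
F2 (23 nt, A=10 T=4 G=6 C=3): GC 9/23 = 39.1% ✓; 3' end AA has 0 G/C, need ≥1 ✗; longest run = 3 ✓; Tm = 64.9 + 41·(9 − 16.4)/23 = 51.7°C ✓ — fails.
F3 (19 nt, A=6 T=7 G=5 C=1): GC 6/19 = 31.6%, outside 35.6–62.8% ✗; 3' end AA has 0 G/C, need ≥1 ✗; longest run = 5 ✓; Tm = 64.9 + 41·(6 − 16.4)/19 = 42.5°C, outside 46.7–54.4°C ✗ — fails.
F4 (20 nt, A=5 T=5 G=4 C=6): GC 10/20 = 50.0% ✓; 3' end TC has 1 G/C ✓; longest run = 4 ✓; Tm = 64.9 + 41·(10 − 16.4)/20 = 51.8°C ✓ — passes.
F5 (23 nt, A=6 T=6 G=7 C=4): GC 11/23 = 47.8% ✓; 3' end GG has 2 G/C ✓; longest run = 3 ✓; Tm = 64.9 + 41·(11 − 16.4)/23 = 55.3°C, outside 46.7–54.4°C ✗ — fails.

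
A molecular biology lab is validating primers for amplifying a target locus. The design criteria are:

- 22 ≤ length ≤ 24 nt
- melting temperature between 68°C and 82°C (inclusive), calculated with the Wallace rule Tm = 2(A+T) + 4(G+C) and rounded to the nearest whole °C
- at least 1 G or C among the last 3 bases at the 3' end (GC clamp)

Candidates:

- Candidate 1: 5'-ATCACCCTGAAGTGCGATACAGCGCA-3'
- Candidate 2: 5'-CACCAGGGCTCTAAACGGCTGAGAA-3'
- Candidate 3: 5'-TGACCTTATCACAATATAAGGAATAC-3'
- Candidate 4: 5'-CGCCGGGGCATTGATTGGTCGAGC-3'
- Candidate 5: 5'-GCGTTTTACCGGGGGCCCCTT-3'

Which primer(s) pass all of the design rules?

Candidate 4 only.

Candidate 1 (26 nt, A=8 T=4 G=6 C=8): length 26, outside 22–24 ✗; Tm = 2·12 + 4·14 = 80°C ✓; 3' end GCA has 2 G/C ✓ — fails.
Candidate 2 (25 nt, A=8 T=3 G=7 C=7): length 25, outside 22–24 ✗; Tm = 2·11 + 4·14 = 78°C ✓; 3' end GAA has 1 G/C ✓ — fails.
Candidate 3 (26 nt, A=11 T=7 G=3 C=5): length 26, outside 22–24 ✗; Tm = 2·18 + 4·8 = 68°C ✓; 3' end TAC has 1 G/C ✓ — fails.
Candidate 4 (24 nt, A=3 T=5 G=10 C=6): length 24 ✓; Tm = 2·8 + 4·16 = 80°C ✓; 3' end AGC has 2 G/C ✓ — passes.
Candidate 5 (21 nt, A=1 T=6 G=7 C=7): length 21, outside 22–24 ✗; Tm = 2·7 + 4·14 = 70°C ✓; 3' end CTT has 1 G/C ✓ — fails.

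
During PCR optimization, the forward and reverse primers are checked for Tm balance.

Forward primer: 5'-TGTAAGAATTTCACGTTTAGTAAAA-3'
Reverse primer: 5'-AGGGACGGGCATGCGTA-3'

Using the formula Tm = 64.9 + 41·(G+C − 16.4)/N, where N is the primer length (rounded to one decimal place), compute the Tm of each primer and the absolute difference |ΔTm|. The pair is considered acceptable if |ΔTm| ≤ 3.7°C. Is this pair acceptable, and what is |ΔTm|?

|ΔTm| = 4.1°C; the pair is not acceptable.

Forward: G+C = 6, N = 25 → Tm = 64.9 + 41·(6 − 16.4)/25 = 47.8°C.
Reverse: G+C = 11, N = 17 → Tm = 64.9 + 41·(11 − 16.4)/17 = 51.9°C.
|ΔTm| = |47.8 − 51.9| = 4.1°C, > 3.7°C.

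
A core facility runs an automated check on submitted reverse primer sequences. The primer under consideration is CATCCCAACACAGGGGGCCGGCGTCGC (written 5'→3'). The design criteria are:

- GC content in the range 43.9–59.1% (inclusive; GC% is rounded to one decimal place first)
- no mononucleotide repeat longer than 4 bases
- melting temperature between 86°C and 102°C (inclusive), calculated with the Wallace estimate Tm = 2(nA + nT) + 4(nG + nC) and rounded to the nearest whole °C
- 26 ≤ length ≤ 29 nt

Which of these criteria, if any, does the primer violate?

Base counts: A=5, T=2, G=9, C=11 (length 27).
GC content: GC 20/27 = 74.1%, outside 43.9–59.1% ✗
homopolymer run: longest run = 5, exceeds 4 ✗
Tm: Tm = 2·7 + 4·20 = 94°C ✓
length: length 27 ✓

Fails: GC content, homopolymer run.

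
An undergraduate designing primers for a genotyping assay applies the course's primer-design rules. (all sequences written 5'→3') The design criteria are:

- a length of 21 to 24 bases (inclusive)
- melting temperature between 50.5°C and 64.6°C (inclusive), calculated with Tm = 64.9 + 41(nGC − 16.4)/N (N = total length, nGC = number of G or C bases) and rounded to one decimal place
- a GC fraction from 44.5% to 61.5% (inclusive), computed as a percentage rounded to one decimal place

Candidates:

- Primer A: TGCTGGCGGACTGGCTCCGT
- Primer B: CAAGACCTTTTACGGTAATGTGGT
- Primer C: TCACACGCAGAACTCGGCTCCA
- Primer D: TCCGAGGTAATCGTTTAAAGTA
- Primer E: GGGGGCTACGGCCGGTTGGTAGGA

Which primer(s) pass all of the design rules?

Primer A (20 nt, A=1 T=5 G=8 C=6): length 20, outside 21–24 ✗; Tm = 64.9 + 41·(14 − 16.4)/20 = 60.0°C ✓; GC 14/20 = 70.0%, outside 44.5–61.5% ✗ — fails.
Primer B (24 nt, A=6 T=8 G=6 C=4): length 24 ✓; Tm = 64.9 + 41·(10 − 16.4)/24 = 54.0°C ✓; GC 10/24 = 41.7%, outside 44.5–61.5% ✗ — fails.
Primer C (22 nt, A=6 T=3 G=4 C=9): length 22 ✓; Tm = 64.9 + 41·(13 − 16.4)/22 = 58.6°C ✓; GC 13/22 = 59.1% ✓ — passes.
Primer D (22 nt, A=7 T=7 G=5 C=3): length 22 ✓; Tm = 64.9 + 41·(8 − 16.4)/22 = 49.2°C, outside 50.5–64.6°C ✗; GC 8/22 = 36.4%, outside 44.5–61.5% ✗ — fails.
Primer E (24 nt, A=3 T=4 G=13 C=4): length 24 ✓; Tm = 64.9 + 41·(17 − 16.4)/24 = 65.9°C, outside 50.5–64.6°C ✗; GC 17/24 = 70.8%, outside 44.5–61.5% ✗ — fails.

Primer C only.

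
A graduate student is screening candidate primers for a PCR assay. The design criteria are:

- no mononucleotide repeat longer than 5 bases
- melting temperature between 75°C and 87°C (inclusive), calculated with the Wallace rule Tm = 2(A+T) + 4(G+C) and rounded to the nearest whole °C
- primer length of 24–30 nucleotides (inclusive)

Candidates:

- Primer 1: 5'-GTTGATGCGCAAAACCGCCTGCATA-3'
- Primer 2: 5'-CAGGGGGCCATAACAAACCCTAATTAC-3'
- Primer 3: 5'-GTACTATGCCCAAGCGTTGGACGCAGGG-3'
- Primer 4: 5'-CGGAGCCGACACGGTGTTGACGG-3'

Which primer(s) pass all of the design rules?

Primer 1 (25 nt, A=7 T=5 G=6 C=7): longest run = 4 ✓; Tm = 2·12 + 4·13 = 76°C ✓; length 25 ✓ — passes.
Primer 2 (27 nt, A=10 T=4 G=5 C=8): longest run = 5 ✓; Tm = 2·14 + 4·13 = 80°C ✓; length 27 ✓ — passes.
Primer 3 (28 nt, A=6 T=5 G=10 C=7): longest run = 3 ✓; Tm = 2·11 + 4·17 = 90°C, outside 75–87°C ✗; length 28 ✓ — fails.
Primer 4 (23 nt, A=4 T=3 G=10 C=6): longest run = 2 ✓; Tm = 2·7 + 4·16 = 78°C ✓; length 23, outside 24–30 ✗ — fails.

Primer 1 and Primer 2.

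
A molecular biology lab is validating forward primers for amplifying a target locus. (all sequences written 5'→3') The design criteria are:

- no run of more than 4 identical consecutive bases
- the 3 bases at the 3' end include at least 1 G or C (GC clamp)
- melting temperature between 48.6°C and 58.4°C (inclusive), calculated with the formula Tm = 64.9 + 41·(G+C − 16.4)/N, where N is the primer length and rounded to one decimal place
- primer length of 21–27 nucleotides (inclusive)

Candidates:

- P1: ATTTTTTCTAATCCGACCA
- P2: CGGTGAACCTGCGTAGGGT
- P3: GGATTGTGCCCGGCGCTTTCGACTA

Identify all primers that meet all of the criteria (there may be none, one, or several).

None of the candidates satisfy all criteria.

P1 (19 nt, A=5 T=8 G=1 C=5): longest run = 6, exceeds 4 ✗; 3' end CCA has 2 G/C ✓; Tm = 64.9 + 41·(6 − 16.4)/19 = 42.5°C, outside 48.6–58.4°C ✗; length 19, outside 21–27 ✗ — fails.
P2 (19 nt, A=3 T=4 G=8 C=4): longest run = 3 ✓; 3' end GGT has 2 G/C ✓; Tm = 64.9 + 41·(12 − 16.4)/19 = 55.4°C ✓; length 19, outside 21–27 ✗ — fails.
P3 (25 nt, A=3 T=7 G=8 C=7): longest run = 3 ✓; 3' end CTA has 1 G/C ✓; Tm = 64.9 + 41·(15 − 16.4)/25 = 62.6°C, outside 48.6–58.4°C ✗; length 25 ✓ — fails.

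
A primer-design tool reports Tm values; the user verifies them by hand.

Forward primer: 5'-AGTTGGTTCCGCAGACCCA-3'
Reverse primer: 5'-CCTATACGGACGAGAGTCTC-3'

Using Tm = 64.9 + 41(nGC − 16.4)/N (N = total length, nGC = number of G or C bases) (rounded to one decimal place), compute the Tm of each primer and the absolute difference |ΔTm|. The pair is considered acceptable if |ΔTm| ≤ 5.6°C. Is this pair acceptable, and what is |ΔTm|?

Forward: G+C = 11, N = 19 → Tm = 64.9 + 41·(11 − 16.4)/19 = 53.2°C.
Reverse: G+C = 11, N = 20 → Tm = 64.9 + 41·(11 − 16.4)/20 = 53.8°C.
|ΔTm| = |53.2 − 53.8| = 0.6°C, ≤ 5.6°C.

|ΔTm| = 0.6°C; the pair is acceptable.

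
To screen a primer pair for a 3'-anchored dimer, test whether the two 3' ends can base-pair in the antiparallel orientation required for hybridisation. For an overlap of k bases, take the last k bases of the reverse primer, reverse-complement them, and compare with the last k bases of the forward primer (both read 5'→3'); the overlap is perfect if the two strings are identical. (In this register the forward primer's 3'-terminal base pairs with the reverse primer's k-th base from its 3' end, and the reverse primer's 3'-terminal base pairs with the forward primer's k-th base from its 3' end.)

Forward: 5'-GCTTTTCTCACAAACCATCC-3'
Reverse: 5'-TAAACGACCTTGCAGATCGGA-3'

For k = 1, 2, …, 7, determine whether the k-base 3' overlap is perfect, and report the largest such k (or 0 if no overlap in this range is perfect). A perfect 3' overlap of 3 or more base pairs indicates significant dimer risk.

Last 7 bases (5'→3') — forward …ACCATCC, reverse …GATCGGA.
Reverse complement of the reverse primer's last 7 bases: TCCGATC; its first k bases are the reverse complement of the reverse primer's last k bases, so a perfect k-base overlap needs the forward primer's last k bases to equal them.
Comparing (forward last k vs required): k=1: C vs T ✗; k=2: CC vs TC ✗; k=3: TCC vs TCC ✓; k=4: ATCC vs TCCG ✗; k=5: CATCC vs TCCGA ✗; k=6: CCATCC vs TCCGAT ✗; k=7: ACCATCC vs TCCGATC ✗.
Only k = 3 is perfect, so the longest perfect 3' overlap is 3.

Longest perfect overlap: 3 complementary base pairs; significant dimer risk (threshold 3).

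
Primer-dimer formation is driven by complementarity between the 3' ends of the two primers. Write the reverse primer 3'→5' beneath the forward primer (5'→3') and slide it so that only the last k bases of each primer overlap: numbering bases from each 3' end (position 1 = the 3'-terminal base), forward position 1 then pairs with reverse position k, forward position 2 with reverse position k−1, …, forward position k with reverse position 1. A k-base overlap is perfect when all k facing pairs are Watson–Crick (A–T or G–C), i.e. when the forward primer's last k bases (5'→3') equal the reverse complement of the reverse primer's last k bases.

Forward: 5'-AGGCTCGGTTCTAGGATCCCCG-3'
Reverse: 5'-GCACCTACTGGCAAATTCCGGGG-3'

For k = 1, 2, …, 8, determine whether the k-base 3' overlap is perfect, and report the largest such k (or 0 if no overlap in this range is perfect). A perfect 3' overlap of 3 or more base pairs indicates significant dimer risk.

Longest perfect overlap: 5 complementary base pairs; significant dimer risk (threshold 3).

Last 8 bases (5'→3') — forward …GATCCCCG, reverse …TTCCGGGG.
Reverse complement of the reverse primer's last 8 bases: CCCCGGAA; its first k bases are the reverse complement of the reverse primer's last k bases, so a perfect k-base overlap needs the forward primer's last k bases to equal them.
Comparing (forward last k vs required): k=1: G vs C ✗; k=2: CG vs CC ✗; k=3: CCG vs CCC ✗; k=4: CCCG vs CCCC ✗; k=5: CCCCG vs CCCCG ✓; k=6: TCCCCG vs CCCCGG ✗; k=7: ATCCCCG vs CCCCGGA ✗; k=8: GATCCCCG vs CCCCGGAA ✗.
Only k = 5 is perfect, so the longest perfect 3' overlap is 5.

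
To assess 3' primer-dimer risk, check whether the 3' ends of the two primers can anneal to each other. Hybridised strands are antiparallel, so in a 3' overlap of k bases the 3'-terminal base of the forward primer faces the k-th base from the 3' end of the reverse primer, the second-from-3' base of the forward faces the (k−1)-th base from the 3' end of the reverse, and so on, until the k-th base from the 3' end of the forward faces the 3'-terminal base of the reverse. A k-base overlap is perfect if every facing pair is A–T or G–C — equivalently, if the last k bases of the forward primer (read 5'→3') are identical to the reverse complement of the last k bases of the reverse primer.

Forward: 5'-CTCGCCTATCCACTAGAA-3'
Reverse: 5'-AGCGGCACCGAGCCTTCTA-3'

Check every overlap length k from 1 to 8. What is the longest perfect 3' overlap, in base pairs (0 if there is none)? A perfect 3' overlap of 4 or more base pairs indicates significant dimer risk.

Longest perfect overlap: 5 complementary base pairs; significant dimer risk (threshold 4).

Last 8 bases (5'→3') — forward …CACTAGAA, reverse …GCCTTCTA.
Reverse complement of the reverse primer's last 8 bases: TAGAAGGC; its first k bases are the reverse complement of the reverse primer's last k bases, so a perfect k-base overlap needs the forward primer's last k bases to equal them.
Comparing (forward last k vs required): k=1: A vs T ✗; k=2: AA vs TA ✗; k=3: GAA vs TAG ✗; k=4: AGAA vs TAGA ✗; k=5: TAGAA vs TAGAA ✓; k=6: CTAGAA vs TAGAAG ✗; k=7: ACTAGAA vs TAGAAGG ✗; k=8: CACTAGAA vs TAGAAGGC ✗.
Only k = 5 is perfect, so the longest perfect 3' overlap is 5.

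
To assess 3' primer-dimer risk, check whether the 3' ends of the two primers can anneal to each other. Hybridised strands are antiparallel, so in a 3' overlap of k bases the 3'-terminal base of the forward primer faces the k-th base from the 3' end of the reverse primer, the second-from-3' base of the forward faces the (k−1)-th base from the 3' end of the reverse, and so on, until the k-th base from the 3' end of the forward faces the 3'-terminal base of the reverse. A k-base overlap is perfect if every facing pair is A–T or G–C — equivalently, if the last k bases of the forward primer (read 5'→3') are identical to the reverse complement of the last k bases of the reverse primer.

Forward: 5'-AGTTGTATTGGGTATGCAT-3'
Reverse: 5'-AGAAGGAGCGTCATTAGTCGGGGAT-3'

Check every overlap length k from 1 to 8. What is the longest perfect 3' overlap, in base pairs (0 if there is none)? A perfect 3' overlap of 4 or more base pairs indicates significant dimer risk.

Longest perfect overlap: 2 complementary base pairs; below the dimer-risk threshold (threshold 4).

Last 8 bases (5'→3') — forward …GTATGCAT, reverse …TCGGGGAT.
Reverse complement of the reverse primer's last 8 bases: ATCCCCGA; its first k bases are the reverse complement of the reverse primer's last k bases, so a perfect k-base overlap needs the forward primer's last k bases to equal them.
Comparing (forward last k vs required): k=1: T vs A ✗; k=2: AT vs AT ✓; k=3: CAT vs ATC ✗; k=4: GCAT vs ATCC ✗; k=5: TGCAT vs ATCCC ✗; k=6: ATGCAT vs ATCCCC ✗; k=7: TATGCAT vs ATCCCCG ✗; k=8: GTATGCAT vs ATCCCCGA ✗.
Only k = 2 is perfect, so the longest perfect 3' overlap is 2.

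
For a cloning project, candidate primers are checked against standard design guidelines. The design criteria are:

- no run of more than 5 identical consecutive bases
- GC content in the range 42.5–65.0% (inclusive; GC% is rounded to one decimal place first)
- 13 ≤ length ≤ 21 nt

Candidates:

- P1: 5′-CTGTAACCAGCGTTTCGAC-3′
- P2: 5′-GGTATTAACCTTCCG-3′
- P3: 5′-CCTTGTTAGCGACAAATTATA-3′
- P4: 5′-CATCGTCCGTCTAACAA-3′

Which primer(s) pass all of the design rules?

P1, P2 and P4.

P1 (19 nt, A=4 T=5 G=4 C=6): longest run = 3 ✓; GC 10/19 = 52.6% ✓; length 19 ✓ — passes.
P2 (15 nt, A=3 T=5 G=3 C=4): longest run = 2 ✓; GC 7/15 = 46.7% ✓; length 15 ✓ — passes.
P3 (21 nt, A=7 T=7 G=3 C=4): longest run = 3 ✓; GC 7/21 = 33.3%, outside 42.5–65.0% ✗; length 21 ✓ — fails.
P4 (17 nt, A=5 T=4 G=2 C=6): longest run = 2 ✓; GC 8/17 = 47.1% ✓; length 17 ✓ — passes.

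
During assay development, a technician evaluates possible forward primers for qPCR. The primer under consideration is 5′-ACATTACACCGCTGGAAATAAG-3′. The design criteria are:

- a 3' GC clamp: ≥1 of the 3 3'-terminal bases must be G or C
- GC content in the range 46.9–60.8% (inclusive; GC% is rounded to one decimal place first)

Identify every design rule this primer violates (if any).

Base counts: A=9, T=4, G=4, C=5 (length 22).
GC clamp: 3' end AAG has 1 G/C ✓
GC content: GC 9/22 = 40.9%, outside 46.9–60.8% ✗

Fails: GC content.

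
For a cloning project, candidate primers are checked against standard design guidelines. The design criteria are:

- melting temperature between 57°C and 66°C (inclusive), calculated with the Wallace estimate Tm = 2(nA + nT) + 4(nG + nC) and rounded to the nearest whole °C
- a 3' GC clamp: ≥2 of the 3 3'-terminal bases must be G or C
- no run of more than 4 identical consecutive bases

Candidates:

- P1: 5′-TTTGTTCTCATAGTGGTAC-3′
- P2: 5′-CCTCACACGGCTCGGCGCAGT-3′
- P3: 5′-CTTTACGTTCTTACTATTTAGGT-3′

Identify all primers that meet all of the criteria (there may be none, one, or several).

P3 only.

P1 (19 nt, A=3 T=9 G=4 C=3): Tm = 2·12 + 4·7 = 52°C, outside 57–66°C ✗; 3' end TAC has 1 G/C, need ≥2 ✗; longest run = 3 ✓ — fails.
P2 (21 nt, A=3 T=3 G=6 C=9): Tm = 2·6 + 4·15 = 72°C, outside 57–66°C ✗; 3' end AGT has 1 G/C, need ≥2 ✗; longest run = 2 ✓ — fails.
P3 (23 nt, A=4 T=12 G=3 C=4): Tm = 2·16 + 4·7 = 60°C ✓; 3' end GGT has 2 G/C ✓; longest run = 3 ✓ — passes.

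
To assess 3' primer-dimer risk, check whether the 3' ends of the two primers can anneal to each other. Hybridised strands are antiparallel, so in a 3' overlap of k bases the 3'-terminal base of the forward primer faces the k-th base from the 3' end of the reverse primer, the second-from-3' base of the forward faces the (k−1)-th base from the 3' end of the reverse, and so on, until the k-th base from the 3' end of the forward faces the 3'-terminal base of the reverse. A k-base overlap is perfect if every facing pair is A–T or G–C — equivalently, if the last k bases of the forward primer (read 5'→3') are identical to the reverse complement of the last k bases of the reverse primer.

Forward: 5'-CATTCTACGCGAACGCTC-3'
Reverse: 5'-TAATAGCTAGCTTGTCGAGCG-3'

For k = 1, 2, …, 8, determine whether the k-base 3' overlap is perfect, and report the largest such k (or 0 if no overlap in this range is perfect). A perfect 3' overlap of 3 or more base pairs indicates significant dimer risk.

Last 8 bases (5'→3') — forward …GAACGCTC, reverse …GTCGAGCG.
Reverse complement of the reverse primer's last 8 bases: CGCTCGAC; its first k bases are the reverse complement of the reverse primer's last k bases, so a perfect k-base overlap needs the forward primer's last k bases to equal them.
Comparing (forward last k vs required): k=1: C vs C ✓; k=2: TC vs CG ✗; k=3: CTC vs CGC ✗; k=4: GCTC vs CGCT ✗; k=5: CGCTC vs CGCTC ✓; k=6: ACGCTC vs CGCTCG ✗; k=7: AACGCTC vs CGCTCGA ✗; k=8: GAACGCTC vs CGCTCGAC ✗.
Perfect overlaps at k = 1, 5; the largest is 5.

Longest perfect overlap: 5 complementary base pairs; significant dimer risk (threshold 3).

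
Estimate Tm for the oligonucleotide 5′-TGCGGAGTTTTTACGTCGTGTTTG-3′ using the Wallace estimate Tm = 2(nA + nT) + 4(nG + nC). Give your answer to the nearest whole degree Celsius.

70°C

Base counts: A=2, T=11, G=8, C=3 (length 24).
Tm = 2·(2+11) + 4·(8+3) = 2·13 + 4·11 = 26 + 44 = 70°C.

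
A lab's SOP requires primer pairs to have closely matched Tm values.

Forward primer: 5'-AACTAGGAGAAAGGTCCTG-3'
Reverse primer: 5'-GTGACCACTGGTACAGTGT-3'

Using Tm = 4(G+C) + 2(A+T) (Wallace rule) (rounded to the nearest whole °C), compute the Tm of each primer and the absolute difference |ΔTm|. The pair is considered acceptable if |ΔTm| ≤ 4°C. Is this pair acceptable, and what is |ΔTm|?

|ΔTm| = 2°C; the pair is acceptable.

Forward: A=7 T=3 G=6 C=3 → Tm = 2·10 + 4·9 = 56°C.
Reverse: A=4 T=5 G=6 C=4 → Tm = 2·9 + 4·10 = 58°C.
|ΔTm| = |56 − 58| = 2°C, ≤ 4°C.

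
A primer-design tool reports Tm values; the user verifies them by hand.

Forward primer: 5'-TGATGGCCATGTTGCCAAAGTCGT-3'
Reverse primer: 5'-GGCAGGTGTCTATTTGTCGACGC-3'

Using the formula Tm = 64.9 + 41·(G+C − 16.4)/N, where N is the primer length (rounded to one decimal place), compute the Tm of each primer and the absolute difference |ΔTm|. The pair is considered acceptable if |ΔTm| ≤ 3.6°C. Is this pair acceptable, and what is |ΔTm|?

Forward: G+C = 12, N = 24 → Tm = 64.9 + 41·(12 − 16.4)/24 = 57.4°C.
Reverse: G+C = 13, N = 23 → Tm = 64.9 + 41·(13 − 16.4)/23 = 58.8°C.
|ΔTm| = |57.4 − 58.8| = 1.4°C, ≤ 3.6°C.

|ΔTm| = 1.4°C; the pair is acceptable.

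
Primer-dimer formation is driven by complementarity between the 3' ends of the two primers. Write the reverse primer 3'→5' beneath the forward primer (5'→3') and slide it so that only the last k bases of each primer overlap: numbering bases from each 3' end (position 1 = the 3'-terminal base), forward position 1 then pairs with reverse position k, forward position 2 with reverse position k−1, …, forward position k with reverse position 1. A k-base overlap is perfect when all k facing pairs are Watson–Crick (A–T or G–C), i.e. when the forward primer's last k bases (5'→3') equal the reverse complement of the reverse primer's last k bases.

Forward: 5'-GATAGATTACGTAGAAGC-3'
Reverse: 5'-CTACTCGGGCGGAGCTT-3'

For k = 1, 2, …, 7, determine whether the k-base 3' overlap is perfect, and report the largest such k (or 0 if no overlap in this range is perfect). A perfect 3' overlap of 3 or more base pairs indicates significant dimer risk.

Longest perfect overlap: 4 complementary base pairs; significant dimer risk (threshold 3).

Last 7 bases (5'→3') — forward …TAGAAGC, reverse …GGAGCTT.
Reverse complement of the reverse primer's last 7 bases: AAGCTCC; its first k bases are the reverse complement of the reverse primer's last k bases, so a perfect k-base overlap needs the forward primer's last k bases to equal them.
Comparing (forward last k vs required): k=1: C vs A ✗; k=2: GC vs AA ✗; k=3: AGC vs AAG ✗; k=4: AAGC vs AAGC ✓; k=5: GAAGC vs AAGCT ✗; k=6: AGAAGC vs AAGCTC ✗; k=7: TAGAAGC vs AAGCTCC ✗.
Only k = 4 is perfect, so the longest perfect 3' overlap is 4.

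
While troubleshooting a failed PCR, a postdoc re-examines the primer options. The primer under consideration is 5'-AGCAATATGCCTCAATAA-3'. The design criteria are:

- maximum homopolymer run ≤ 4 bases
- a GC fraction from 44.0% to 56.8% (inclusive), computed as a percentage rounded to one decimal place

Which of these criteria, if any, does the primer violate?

Fails: GC content.

Base counts: A=8, T=4, G=2, C=4 (length 18).
homopolymer run: longest run = 2 ✓
GC content: GC 6/18 = 33.3%, outside 44.0–56.8% ✗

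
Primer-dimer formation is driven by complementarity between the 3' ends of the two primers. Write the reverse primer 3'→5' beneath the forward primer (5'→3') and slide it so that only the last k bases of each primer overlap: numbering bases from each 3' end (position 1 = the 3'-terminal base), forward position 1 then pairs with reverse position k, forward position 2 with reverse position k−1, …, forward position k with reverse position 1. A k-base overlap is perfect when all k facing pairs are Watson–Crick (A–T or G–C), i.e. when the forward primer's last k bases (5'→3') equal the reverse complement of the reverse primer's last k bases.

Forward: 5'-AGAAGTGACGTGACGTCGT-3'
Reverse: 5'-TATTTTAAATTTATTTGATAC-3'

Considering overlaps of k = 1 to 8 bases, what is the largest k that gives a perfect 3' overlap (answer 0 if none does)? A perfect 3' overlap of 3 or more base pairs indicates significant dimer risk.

Longest perfect overlap: 2 complementary base pairs; below the dimer-risk threshold (threshold 3).

Last 8 bases (5'→3') — forward …GACGTCGT, reverse …TTTGATAC.
Reverse complement of the reverse primer's last 8 bases: GTATCAAA; its first k bases are the reverse complement of the reverse primer's last k bases, so a perfect k-base overlap needs the forward primer's last k bases to equal them.
Comparing (forward last k vs required): k=1: T vs G ✗; k=2: GT vs GT ✓; k=3: CGT vs GTA ✗; k=4: TCGT vs GTAT ✗; k=5: GTCGT vs GTATC ✗; k=6: CGTCGT vs GTATCA ✗; k=7: ACGTCGT vs GTATCAA ✗; k=8: GACGTCGT vs GTATCAAA ✗.
Only k = 2 is perfect, so the longest perfect 3' overlap is 2.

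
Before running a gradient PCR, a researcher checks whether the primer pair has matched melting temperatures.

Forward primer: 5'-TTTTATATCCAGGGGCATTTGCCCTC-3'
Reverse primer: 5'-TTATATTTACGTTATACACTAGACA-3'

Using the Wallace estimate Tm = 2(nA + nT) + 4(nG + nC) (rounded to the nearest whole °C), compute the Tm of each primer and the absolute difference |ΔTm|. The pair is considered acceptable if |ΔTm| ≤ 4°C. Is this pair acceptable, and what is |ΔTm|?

Forward: A=4 T=10 G=5 C=7 → Tm = 2·14 + 4·12 = 76°C.
Reverse: A=9 T=10 G=2 C=4 → Tm = 2·19 + 4·6 = 62°C.
|ΔTm| = |76 − 62| = 14°C, > 4°C.

|ΔTm| = 14°C; the pair is not acceptable.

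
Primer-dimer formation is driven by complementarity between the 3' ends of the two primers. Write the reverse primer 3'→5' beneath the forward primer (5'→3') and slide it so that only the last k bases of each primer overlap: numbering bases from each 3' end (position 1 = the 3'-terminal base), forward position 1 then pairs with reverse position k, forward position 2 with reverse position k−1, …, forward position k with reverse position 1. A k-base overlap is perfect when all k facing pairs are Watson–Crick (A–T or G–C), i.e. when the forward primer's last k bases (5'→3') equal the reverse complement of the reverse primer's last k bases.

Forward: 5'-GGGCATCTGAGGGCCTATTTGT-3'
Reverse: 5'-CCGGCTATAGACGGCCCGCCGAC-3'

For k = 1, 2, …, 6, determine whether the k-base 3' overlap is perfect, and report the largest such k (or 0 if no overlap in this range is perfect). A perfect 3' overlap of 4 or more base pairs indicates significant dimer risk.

Last 6 bases (5'→3') — forward …ATTTGT, reverse …GCCGAC.
Reverse complement of the reverse primer's last 6 bases: GTCGGC; its first k bases are the reverse complement of the reverse primer's last k bases, so a perfect k-base overlap needs the forward primer's last k bases to equal them.
Comparing (forward last k vs required): k=1: T vs G ✗; k=2: GT vs GT ✓; k=3: TGT vs GTC ✗; k=4: TTGT vs GTCG ✗; k=5: TTTGT vs GTCGG ✗; k=6: ATTTGT vs GTCGGC ✗.
Only k = 2 is perfect, so the longest perfect 3' overlap is 2.

Longest perfect overlap: 2 complementary base pairs; below the dimer-risk threshold (threshold 4).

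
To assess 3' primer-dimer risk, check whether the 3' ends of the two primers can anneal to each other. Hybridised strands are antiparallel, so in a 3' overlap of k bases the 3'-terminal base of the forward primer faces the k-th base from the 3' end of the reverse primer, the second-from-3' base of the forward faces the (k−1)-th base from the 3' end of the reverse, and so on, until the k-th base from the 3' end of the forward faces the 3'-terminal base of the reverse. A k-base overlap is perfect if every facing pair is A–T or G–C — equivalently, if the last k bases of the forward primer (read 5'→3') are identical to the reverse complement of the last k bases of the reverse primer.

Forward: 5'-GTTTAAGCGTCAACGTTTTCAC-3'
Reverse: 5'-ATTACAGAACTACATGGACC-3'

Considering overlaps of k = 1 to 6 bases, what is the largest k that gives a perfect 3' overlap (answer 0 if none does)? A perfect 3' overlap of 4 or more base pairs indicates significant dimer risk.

Longest perfect overlap: 0 complementary base pairs; below the dimer-risk threshold (threshold 4).

Last 6 bases (5'→3') — forward …TTTCAC, reverse …TGGACC.
Reverse complement of the reverse primer's last 6 bases: GGTCCA; its first k bases are the reverse complement of the reverse primer's last k bases, so a perfect k-base overlap needs the forward primer's last k bases to equal them.
Comparing (forward last k vs required): k=1: C vs G ✗; k=2: AC vs GG ✗; k=3: CAC vs GGT ✗; k=4: TCAC vs GGTC ✗; k=5: TTCAC vs GGTCC ✗; k=6: TTTCAC vs GGTCCA ✗.
No overlap length from 1 to 6 is perfect, so the longest perfect 3' overlap is 0.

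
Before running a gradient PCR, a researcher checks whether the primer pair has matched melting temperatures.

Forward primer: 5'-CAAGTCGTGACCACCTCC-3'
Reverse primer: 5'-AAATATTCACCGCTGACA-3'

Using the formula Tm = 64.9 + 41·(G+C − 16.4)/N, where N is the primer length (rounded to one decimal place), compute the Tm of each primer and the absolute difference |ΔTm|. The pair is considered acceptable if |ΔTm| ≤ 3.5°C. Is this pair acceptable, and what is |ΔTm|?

|ΔTm| = 9.1°C; the pair is not acceptable.

Forward: G+C = 11, N = 18 → Tm = 64.9 + 41·(11 − 16.4)/18 = 52.6°C.
Reverse: G+C = 7, N = 18 → Tm = 64.9 + 41·(7 − 16.4)/18 = 43.5°C.
|ΔTm| = |52.6 − 43.5| = 9.1°C, > 3.5°C.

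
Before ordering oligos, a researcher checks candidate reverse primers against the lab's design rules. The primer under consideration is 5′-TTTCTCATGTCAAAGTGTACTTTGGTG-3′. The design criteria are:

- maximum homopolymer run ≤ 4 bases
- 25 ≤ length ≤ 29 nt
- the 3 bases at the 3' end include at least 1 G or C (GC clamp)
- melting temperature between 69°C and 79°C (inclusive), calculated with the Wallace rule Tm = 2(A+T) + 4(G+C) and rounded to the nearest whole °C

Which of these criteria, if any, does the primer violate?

Meets all criteria.

Base counts: A=5, T=12, G=6, C=4 (length 27).
homopolymer run: longest run = 3 ✓
length: length 27 ✓
GC clamp: 3' end GTG has 2 G/C ✓
Tm: Tm = 2·17 + 4·10 = 74°C ✓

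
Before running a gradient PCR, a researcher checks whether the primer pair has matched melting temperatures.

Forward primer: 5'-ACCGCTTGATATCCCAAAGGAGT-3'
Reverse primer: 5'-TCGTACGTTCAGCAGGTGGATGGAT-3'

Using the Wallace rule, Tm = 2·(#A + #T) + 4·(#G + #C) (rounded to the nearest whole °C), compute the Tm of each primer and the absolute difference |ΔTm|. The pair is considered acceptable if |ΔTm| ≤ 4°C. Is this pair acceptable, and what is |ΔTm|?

|ΔTm| = 8°C; the pair is not acceptable.

Forward: A=7 T=5 G=5 C=6 → Tm = 2·12 + 4·11 = 68°C.
Reverse: A=5 T=7 G=9 C=4 → Tm = 2·12 + 4·13 = 76°C.
|ΔTm| = |68 − 76| = 8°C, > 4°C.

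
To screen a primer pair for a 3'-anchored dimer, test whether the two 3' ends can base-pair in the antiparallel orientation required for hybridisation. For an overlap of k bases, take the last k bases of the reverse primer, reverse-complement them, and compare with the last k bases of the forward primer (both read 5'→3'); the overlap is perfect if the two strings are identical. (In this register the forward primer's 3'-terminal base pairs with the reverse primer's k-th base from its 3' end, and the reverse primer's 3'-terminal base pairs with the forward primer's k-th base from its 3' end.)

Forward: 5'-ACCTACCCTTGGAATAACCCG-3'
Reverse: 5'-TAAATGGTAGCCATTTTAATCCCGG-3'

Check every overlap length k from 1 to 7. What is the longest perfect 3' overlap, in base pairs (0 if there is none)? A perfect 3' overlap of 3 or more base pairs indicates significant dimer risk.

Last 7 bases (5'→3') — forward …TAACCCG, reverse …ATCCCGG.
Reverse complement of the reverse primer's last 7 bases: CCGGGAT; its first k bases are the reverse complement of the reverse primer's last k bases, so a perfect k-base overlap needs the forward primer's last k bases to equal them.
Comparing (forward last k vs required): k=1: G vs C ✗; k=2: CG vs CC ✗; k=3: CCG vs CCG ✓; k=4: CCCG vs CCGG ✗; k=5: ACCCG vs CCGGG ✗; k=6: AACCCG vs CCGGGA ✗; k=7: TAACCCG vs CCGGGAT ✗.
Only k = 3 is perfect, so the longest perfect 3' overlap is 3.

Longest perfect overlap: 3 complementary base pairs; significant dimer risk (threshold 3).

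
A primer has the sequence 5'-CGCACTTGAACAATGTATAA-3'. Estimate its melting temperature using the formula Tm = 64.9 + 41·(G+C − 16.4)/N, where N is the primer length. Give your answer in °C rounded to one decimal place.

Base counts: A=8, T=5, G=3, C=4; G+C = 7, N = 20.
Tm = 64.9 + 41·(7 − 16.4)/20 = 64.9 + -385.40/20 = 45.6°C.

45.6°C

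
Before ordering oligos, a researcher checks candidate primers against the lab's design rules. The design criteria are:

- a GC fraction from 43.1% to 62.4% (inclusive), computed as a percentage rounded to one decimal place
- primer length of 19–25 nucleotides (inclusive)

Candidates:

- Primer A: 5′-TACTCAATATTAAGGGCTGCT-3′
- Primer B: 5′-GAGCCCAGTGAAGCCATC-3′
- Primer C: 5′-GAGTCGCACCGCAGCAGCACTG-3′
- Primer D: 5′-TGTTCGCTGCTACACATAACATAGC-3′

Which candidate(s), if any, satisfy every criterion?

Primer D only.

Primer A (21 nt, A=6 T=7 G=4 C=4): GC 8/21 = 38.1%, outside 43.1–62.4% ✗; length 21 ✓ — fails.
Primer B (18 nt, A=5 T=2 G=5 C=6): GC 11/18 = 61.1% ✓; length 18, outside 19–25 ✗ — fails.
Primer C (22 nt, A=5 T=2 G=7 C=8): GC 15/22 = 68.2%, outside 43.1–62.4% ✗; length 22 ✓ — fails.
Primer D (25 nt, A=7 T=7 G=4 C=7): GC 11/25 = 44.0% ✓; length 25 ✓ — passes.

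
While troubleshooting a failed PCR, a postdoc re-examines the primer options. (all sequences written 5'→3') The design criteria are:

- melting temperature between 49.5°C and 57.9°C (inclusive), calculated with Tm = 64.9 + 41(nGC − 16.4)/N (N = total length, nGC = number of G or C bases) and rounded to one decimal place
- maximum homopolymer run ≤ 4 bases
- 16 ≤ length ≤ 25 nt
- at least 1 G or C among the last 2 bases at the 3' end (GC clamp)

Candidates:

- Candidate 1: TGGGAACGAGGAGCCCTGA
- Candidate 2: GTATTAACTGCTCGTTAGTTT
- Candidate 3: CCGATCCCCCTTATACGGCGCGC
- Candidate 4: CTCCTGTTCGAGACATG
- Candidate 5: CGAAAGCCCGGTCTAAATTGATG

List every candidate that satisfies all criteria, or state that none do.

Candidate 1 (19 nt, A=5 T=2 G=8 C=4): Tm = 64.9 + 41·(12 − 16.4)/19 = 55.4°C ✓; longest run = 3 ✓; length 19 ✓; 3' end GA has 1 G/C ✓ — passes.
Candidate 2 (21 nt, A=4 T=10 G=4 C=3): Tm = 64.9 + 41·(7 − 16.4)/21 = 46.5°C, outside 49.5–57.9°C ✗; longest run = 3 ✓; length 21 ✓; 3' end TT has 0 G/C, need ≥1 ✗ — fails.
Candidate 3 (23 nt, A=3 T=4 G=5 C=11): Tm = 64.9 + 41·(16 − 16.4)/23 = 64.2°C, outside 49.5–57.9°C ✗; longest run = 5, exceeds 4 ✗; length 23 ✓; 3' end GC has 2 G/C ✓ — fails.
Candidate 4 (17 nt, A=3 T=5 G=4 C=5): Tm = 64.9 + 41·(9 − 16.4)/17 = 47.1°C, outside 49.5–57.9°C ✗; longest run = 2 ✓; length 17 ✓; 3' end TG has 1 G/C ✓ — fails.
Candidate 5 (23 nt, A=7 T=5 G=6 C=5): Tm = 64.9 + 41·(11 − 16.4)/23 = 55.3°C ✓; longest run = 3 ✓; length 23 ✓; 3' end TG has 1 G/C ✓ — passes.

Candidate 1 and Candidate 5.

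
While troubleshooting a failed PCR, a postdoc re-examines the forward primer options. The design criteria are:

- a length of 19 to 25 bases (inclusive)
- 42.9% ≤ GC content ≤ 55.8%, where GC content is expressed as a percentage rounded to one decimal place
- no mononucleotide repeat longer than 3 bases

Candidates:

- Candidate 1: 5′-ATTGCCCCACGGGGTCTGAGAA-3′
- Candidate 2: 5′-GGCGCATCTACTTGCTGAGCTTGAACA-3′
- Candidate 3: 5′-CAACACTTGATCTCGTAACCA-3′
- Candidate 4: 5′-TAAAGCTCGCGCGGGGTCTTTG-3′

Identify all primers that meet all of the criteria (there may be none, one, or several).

Candidate 3 only.

Candidate 1 (22 nt, A=5 T=4 G=7 C=6): length 22 ✓; GC 13/22 = 59.1%, outside 42.9–55.8% ✗; longest run = 4, exceeds 3 ✗ — fails.
Candidate 2 (27 nt, A=6 T=7 G=7 C=7): length 27, outside 19–25 ✗; GC 14/27 = 51.9% ✓; longest run = 2 ✓ — fails.
Candidate 3 (21 nt, A=7 T=5 G=2 C=7): length 21 ✓; GC 9/21 = 42.9% ✓; longest run = 2 ✓ — passes.
Candidate 4 (22 nt, A=3 T=6 G=8 C=5): length 22 ✓; GC 13/22 = 59.1%, outside 42.9–55.8% ✗; longest run = 4, exceeds 3 ✗ — fails.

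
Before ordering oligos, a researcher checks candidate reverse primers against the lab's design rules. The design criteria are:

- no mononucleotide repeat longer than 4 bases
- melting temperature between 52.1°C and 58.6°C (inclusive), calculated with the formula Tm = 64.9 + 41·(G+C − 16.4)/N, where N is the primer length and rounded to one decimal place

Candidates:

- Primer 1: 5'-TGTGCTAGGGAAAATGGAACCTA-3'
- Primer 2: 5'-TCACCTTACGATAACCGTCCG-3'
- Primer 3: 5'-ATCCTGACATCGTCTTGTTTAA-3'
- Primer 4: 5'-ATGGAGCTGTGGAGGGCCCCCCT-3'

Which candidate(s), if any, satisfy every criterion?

Primer 1 (23 nt, A=8 T=5 G=7 C=3): longest run = 4 ✓; Tm = 64.9 + 41·(10 − 16.4)/23 = 53.5°C ✓ — passes.
Primer 2 (21 nt, A=5 T=5 G=3 C=8): longest run = 2 ✓; Tm = 64.9 + 41·(11 − 16.4)/21 = 54.4°C ✓ — passes.
Primer 3 (22 nt, A=5 T=9 G=3 C=5): longest run = 3 ✓; Tm = 64.9 + 41·(8 − 16.4)/22 = 49.2°C, outside 52.1–58.6°C ✗ — fails.
Primer 4 (23 nt, A=3 T=4 G=9 C=7): longest run = 6, exceeds 4 ✗; Tm = 64.9 + 41·(16 − 16.4)/23 = 64.2°C, outside 52.1–58.6°C ✗ — fails.

Primer 1 and Primer 2.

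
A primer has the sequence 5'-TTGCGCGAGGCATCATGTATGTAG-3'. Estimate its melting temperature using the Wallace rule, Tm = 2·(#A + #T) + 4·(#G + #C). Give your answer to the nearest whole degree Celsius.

Base counts: A=5, T=7, G=8, C=4 (length 24).
Tm = 2·(5+7) + 4·(8+4) = 2·12 + 4·12 = 24 + 48 = 72°C.

72°C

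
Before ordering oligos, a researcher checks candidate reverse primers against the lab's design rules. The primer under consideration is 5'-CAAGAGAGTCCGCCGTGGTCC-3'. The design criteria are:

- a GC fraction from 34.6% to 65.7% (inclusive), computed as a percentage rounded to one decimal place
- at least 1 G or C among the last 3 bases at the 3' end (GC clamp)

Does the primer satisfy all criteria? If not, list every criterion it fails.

Fails: GC content.

Base counts: A=4, T=3, G=7, C=7 (length 21).
GC content: GC 14/21 = 66.7%, outside 34.6–65.7% ✗
GC clamp: 3' end TCC has 2 G/C ✓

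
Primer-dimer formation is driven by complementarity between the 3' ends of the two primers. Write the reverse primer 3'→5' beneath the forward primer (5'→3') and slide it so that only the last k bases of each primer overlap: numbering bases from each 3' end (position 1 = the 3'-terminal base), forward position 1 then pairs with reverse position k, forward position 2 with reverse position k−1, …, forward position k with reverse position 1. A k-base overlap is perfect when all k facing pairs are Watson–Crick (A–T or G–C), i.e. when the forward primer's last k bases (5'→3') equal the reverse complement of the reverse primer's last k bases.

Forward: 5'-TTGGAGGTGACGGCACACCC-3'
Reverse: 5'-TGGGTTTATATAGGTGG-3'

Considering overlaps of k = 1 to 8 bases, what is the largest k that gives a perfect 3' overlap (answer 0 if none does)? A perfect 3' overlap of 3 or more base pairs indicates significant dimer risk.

Longest perfect overlap: 2 complementary base pairs; below the dimer-risk threshold (threshold 3).

Last 8 bases (5'→3') — forward …GCACACCC, reverse …ATAGGTGG.
Reverse complement of the reverse primer's last 8 bases: CCACCTAT; its first k bases are the reverse complement of the reverse primer's last k bases, so a perfect k-base overlap needs the forward primer's last k bases to equal them.
Comparing (forward last k vs required): k=1: C vs C ✓; k=2: CC vs CC ✓; k=3: CCC vs CCA ✗; k=4: ACCC vs CCAC ✗; k=5: CACCC vs CCACC ✗; k=6: ACACCC vs CCACCT ✗; k=7: CACACCC vs CCACCTA ✗; k=8: GCACACCC vs CCACCTAT ✗.
Perfect overlaps at k = 1, 2; the largest is 2.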